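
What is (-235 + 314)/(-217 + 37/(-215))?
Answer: -16985/46692 ≈ -0.36377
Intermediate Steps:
(-235 + 314)/(-217 + 37/(-215)) = 79/(-217 + 37*(-1/215)) = 79/(-217 - 37/215) = 79/(-46692/215) = 79*(-215/46692) = -16985/46692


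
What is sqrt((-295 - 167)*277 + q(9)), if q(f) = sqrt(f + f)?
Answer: sqrt(-127974 + 3*sqrt(2)) ≈ 357.73*I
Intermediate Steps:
q(f) = sqrt(2)*sqrt(f) (q(f) = sqrt(2*f) = sqrt(2)*sqrt(f))
sqrt((-295 - 167)*277 + q(9)) = sqrt((-295 - 167)*277 + sqrt(2)*sqrt(9)) = sqrt(-462*277 + sqrt(2)*3) = sqrt(-127974 + 3*sqrt(2))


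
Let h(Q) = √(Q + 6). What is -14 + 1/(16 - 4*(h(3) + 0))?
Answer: -55/4 ≈ -13.750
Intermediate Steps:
h(Q) = √(6 + Q)
-14 + 1/(16 - 4*(h(3) + 0)) = -14 + 1/(16 - 4*(√(6 + 3) + 0)) = -14 + 1/(16 - 4*(√9 + 0)) = -14 + 1/(16 - 4*(3 + 0)) = -14 + 1/(16 - 4*3) = -14 + 1/(16 - 12) = -14 + 1/4 = -14 + (¼)*1 = -14 + ¼ = -55/4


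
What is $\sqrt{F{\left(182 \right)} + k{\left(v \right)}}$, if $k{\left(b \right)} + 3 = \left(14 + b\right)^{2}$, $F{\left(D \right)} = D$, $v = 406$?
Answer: $17 \sqrt{611} \approx 420.21$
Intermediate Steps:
$k{\left(b \right)} = -3 + \left(14 + b\right)^{2}$
$\sqrt{F{\left(182 \right)} + k{\left(v \right)}} = \sqrt{182 - \left(3 - \left(14 + 406\right)^{2}\right)} = \sqrt{182 - \left(3 - 420^{2}\right)} = \sqrt{182 + \left(-3 + 176400\right)} = \sqrt{182 + 176397} = \sqrt{176579} = 17 \sqrt{611}$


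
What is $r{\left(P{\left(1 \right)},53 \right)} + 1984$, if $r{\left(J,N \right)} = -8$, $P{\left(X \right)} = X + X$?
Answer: $1976$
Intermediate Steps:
$P{\left(X \right)} = 2 X$
$r{\left(P{\left(1 \right)},53 \right)} + 1984 = -8 + 1984 = 1976$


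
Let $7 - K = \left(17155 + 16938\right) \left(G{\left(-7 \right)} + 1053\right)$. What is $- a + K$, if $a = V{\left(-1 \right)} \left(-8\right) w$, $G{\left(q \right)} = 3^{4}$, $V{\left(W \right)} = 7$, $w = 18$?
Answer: $-38660447$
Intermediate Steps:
$G{\left(q \right)} = 81$
$a = -1008$ ($a = 7 \left(-8\right) 18 = \left(-56\right) 18 = -1008$)
$K = -38661455$ ($K = 7 - \left(17155 + 16938\right) \left(81 + 1053\right) = 7 - 34093 \cdot 1134 = 7 - 38661462 = -38661455$)
$- a + K = \left(-1\right) \left(-1008\right) - 38661455 = 1008 - 38661455 = -38660447$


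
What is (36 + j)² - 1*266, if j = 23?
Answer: 3215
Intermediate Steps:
(36 + j)² - 1*266 = (36 + 23)² - 1*266 = 59² - 266 = 3481 - 266 = 3215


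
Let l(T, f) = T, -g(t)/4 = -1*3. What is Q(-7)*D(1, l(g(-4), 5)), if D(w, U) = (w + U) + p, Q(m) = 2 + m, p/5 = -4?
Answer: 35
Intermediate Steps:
p = -20 (p = 5*(-4) = -20)
g(t) = 12 (g(t) = -(-4)*3 = -4*(-3) = 12)
D(w, U) = -20 + U + w (D(w, U) = (w + U) - 20 = (U + w) - 20 = -20 + U + w)
Q(-7)*D(1, l(g(-4), 5)) = (2 - 7)*(-20 + 12 + 1) = -5*(-7) = 35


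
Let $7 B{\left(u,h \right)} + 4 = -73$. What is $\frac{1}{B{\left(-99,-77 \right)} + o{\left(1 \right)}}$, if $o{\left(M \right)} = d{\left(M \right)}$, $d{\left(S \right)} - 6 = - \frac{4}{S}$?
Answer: $- \frac{1}{9} \approx -0.11111$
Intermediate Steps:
$d{\left(S \right)} = 6 - \frac{4}{S}$
$B{\left(u,h \right)} = -11$ ($B{\left(u,h \right)} = - \frac{4}{7} + \frac{1}{7} \left(-73\right) = - \frac{4}{7} - \frac{73}{7} = -11$)
$o{\left(M \right)} = 6 - \frac{4}{M}$
$\frac{1}{B{\left(-99,-77 \right)} + o{\left(1 \right)}} = \frac{1}{-11 + \left(6 - \frac{4}{1}\right)} = \frac{1}{-11 + \left(6 - 4\right)} = \frac{1}{-11 + 2} = \frac{1}{-9} = - \frac{1}{9}$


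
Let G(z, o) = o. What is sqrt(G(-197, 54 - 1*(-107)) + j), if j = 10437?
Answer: sqrt(10598) ≈ 102.95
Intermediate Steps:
sqrt(G(-197, 54 - 1*(-107)) + j) = sqrt((54 - 1*(-107)) + 10437) = sqrt((54 + 107) + 10437) = sqrt(161 + 10437) = sqrt(10598)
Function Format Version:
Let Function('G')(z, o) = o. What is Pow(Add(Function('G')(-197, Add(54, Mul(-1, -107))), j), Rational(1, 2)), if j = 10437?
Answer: Pow(10598, Rational(1, 2)) ≈ 102.95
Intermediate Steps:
Pow(Add(Function('G')(-197, Add(54, Mul(-1, -107))), j), Rational(1, 2)) = Pow(Add(Add(54, Mul(-1, -107)), 10437), Rational(1, 2)) = Pow(Add(Add(54, 107), 10437), Rational(1, 2)) = Pow(Add(161, 10437), Rational(1, 2)) = Pow(10598, Rational(1, 2))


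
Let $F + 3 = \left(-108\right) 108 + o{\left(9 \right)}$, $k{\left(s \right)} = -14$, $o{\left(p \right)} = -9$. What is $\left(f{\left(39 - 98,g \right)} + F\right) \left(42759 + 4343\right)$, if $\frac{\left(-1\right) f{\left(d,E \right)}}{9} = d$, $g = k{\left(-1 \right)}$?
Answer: $-524951790$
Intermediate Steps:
$g = -14$
$f{\left(d,E \right)} = - 9 d$
$F = -11676$ ($F = -3 - 11673 = -11676$)
$\left(f{\left(39 - 98,g \right)} + F\right) \left(42759 + 4343\right) = \left(- 9 \left(39 - 98\right) - 11676\right) \left(42759 + 4343\right) = \left(\left(-9\right) \left(-59\right) - 11676\right) 47102 = \left(531 - 11676\right) 47102 = \left(-11145\right) 47102 = -524951790$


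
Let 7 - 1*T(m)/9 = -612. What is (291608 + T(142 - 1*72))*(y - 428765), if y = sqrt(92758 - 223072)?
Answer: -127419953935 + 297179*I*sqrt(130314) ≈ -1.2742e+11 + 1.0728e+8*I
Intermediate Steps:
T(m) = 5571 (T(m) = 63 - 9*(-612) = 63 + 5508 = 5571)
y = I*sqrt(130314) (y = sqrt(-130314) = I*sqrt(130314) ≈ 360.99*I)
(291608 + T(142 - 1*72))*(y - 428765) = (291608 + 5571)*(I*sqrt(130314) - 428765) = 297179*(-428765 + I*sqrt(130314)) = -127419953935 + 297179*I*sqrt(130314)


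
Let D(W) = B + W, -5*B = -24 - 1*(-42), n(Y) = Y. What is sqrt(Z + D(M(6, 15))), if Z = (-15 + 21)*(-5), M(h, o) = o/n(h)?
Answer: I*sqrt(3110)/10 ≈ 5.5767*I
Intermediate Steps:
B = -18/5 (B = -(-24 - 1*(-42))/5 = -(-24 + 42)/5 = -1/5*18 = -18/5 ≈ -3.6000)
M(h, o) = o/h
Z = -30 (Z = 6*(-5) = -30)
D(W) = -18/5 + W
sqrt(Z + D(M(6, 15))) = sqrt(-30 + (-18/5 + 15/6)) = sqrt(-30 + (-18/5 + 15*(1/6))) = sqrt(-30 + (-18/5 + 5/2)) = sqrt(-30 - 11/10) = sqrt(-311/10) = I*sqrt(3110)/10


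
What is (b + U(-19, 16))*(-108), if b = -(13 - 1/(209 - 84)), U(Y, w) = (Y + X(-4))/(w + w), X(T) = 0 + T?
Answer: 1480761/1000 ≈ 1480.8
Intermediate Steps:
X(T) = T
U(Y, w) = (-4 + Y)/(2*w) (U(Y, w) = (Y - 4)/(w + w) = (-4 + Y)/((2*w)) = (-4 + Y)*(1/(2*w)) = (-4 + Y)/(2*w))
b = -1624/125 (b = -(13 - 1/125) = -1*1624/125 = -1624/125 ≈ -12.992)
(b + U(-19, 16))*(-108) = (-1624/125 + (½)*(-4 - 19)/16)*(-108) = (-1624/125 + (½)*(1/16)*(-23))*(-108) = (-1624/125 - 23/32)*(-108) = -54843/4000*(-108) = 1480761/1000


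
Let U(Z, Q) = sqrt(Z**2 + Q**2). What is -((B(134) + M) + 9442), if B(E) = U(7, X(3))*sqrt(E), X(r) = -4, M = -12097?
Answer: 2655 - sqrt(8710) ≈ 2561.7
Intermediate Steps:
U(Z, Q) = sqrt(Q**2 + Z**2)
B(E) = sqrt(65)*sqrt(E) (B(E) = sqrt((-4)**2 + 7**2)*sqrt(E) = sqrt(16 + 49)*sqrt(E) = sqrt(65)*sqrt(E))
-((B(134) + M) + 9442) = -((sqrt(65)*sqrt(134) - 12097) + 9442) = -((sqrt(8710) - 12097) + 9442) = -((-12097 + sqrt(8710)) + 9442) = -(-2655 + sqrt(8710)) = 2655 - sqrt(8710)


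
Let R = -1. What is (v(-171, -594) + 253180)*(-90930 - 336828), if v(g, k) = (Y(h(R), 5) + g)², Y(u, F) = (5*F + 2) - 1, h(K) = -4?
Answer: -117293382390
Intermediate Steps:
Y(u, F) = 1 + 5*F (Y(u, F) = (2 + 5*F) - 1 = 1 + 5*F)
v(g, k) = (26 + g)² (v(g, k) = ((1 + 5*5) + g)² = ((1 + 25) + g)² = (26 + g)²)
(v(-171, -594) + 253180)*(-90930 - 336828) = ((26 - 171)² + 253180)*(-90930 - 336828) = ((-145)² + 253180)*(-427758) = (21025 + 253180)*(-427758) = 274205*(-427758) = -117293382390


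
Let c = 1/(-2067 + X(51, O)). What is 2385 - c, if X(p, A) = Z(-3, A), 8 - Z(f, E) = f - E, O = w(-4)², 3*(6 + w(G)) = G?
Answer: 42977709/18020 ≈ 2385.0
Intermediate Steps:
w(G) = -6 + G/3
O = 484/9 (O = (-6 + (⅓)*(-4))² = (-6 - 4/3)² = (-22/3)² = 484/9 ≈ 53.778)
Z(f, E) = 8 + E - f (Z(f, E) = 8 - (f - E) = 8 + (E - f) = 8 + E - f)
X(p, A) = 11 + A (X(p, A) = 8 + A - 1*(-3) = 8 + A + 3 = 11 + A)
c = -9/18020 (c = 1/(-2067 + (11 + 484/9)) = 1/(-2067 + 583/9) = 1/(-18020/9) = -9/18020 ≈ -0.00049945)
2385 - c = 2385 - 1*(-9/18020) = 2385 + 9/18020 = 42977709/18020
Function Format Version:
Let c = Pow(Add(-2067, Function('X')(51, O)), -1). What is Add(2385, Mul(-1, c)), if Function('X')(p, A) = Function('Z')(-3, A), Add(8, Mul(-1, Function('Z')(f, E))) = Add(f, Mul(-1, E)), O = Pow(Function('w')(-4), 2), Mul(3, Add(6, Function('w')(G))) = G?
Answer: Rational(42977709, 18020) ≈ 2385.0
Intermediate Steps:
Function('w')(G) = Add(-6, Mul(Rational(1, 3), G))
O = Rational(484, 9) (O = Pow(Add(-6, Mul(Rational(1, 3), -4)), 2) = Pow(Add(-6, Rational(-4, 3)), 2) = Pow(Rational(-22, 3), 2) = Rational(484, 9) ≈ 53.778)
Function('Z')(f, E) = Add(8, E, Mul(-1, f)) (Function('Z')(f, E) = Add(8, Mul(-1, Add(f, Mul(-1, E)))) = Add(8, Add(E, Mul(-1, f))) = Add(8, E, Mul(-1, f)))
Function('X')(p, A) = Add(11, A) (Function('X')(p, A) = Add(8, A, Mul(-1, -3)) = Add(8, A, 3) = Add(11, A))
c = Rational(-9, 18020) (c = Pow(Add(-2067, Add(11, Rational(484, 9))), -1) = Pow(Add(-2067, Rational(583, 9)), -1) = Pow(Rational(-18020, 9), -1) = Rational(-9, 18020) ≈ -0.00049945)
Add(2385, Mul(-1, c)) = Add(2385, Mul(-1, Rational(-9, 18020))) = Add(2385, Rational(9, 18020)) = Rational(42977709, 18020)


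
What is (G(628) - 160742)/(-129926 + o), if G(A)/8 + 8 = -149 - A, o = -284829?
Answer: 167022/414755 ≈ 0.40270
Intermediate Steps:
G(A) = -1256 - 8*A (G(A) = -64 + 8*(-149 - A) = -64 + (-1192 - 8*A) = -1256 - 8*A)
(G(628) - 160742)/(-129926 + o) = ((-1256 - 8*628) - 160742)/(-129926 - 284829) = ((-1256 - 5024) - 160742)/(-414755) = (-6280 - 160742)*(-1/414755) = -167022*(-1/414755) = 167022/414755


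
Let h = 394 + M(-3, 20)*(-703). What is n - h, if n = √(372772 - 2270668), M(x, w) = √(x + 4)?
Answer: 309 + 2*I*√474474 ≈ 309.0 + 1377.6*I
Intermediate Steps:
M(x, w) = √(4 + x)
h = -309 (h = 394 + √(4 - 3)*(-703) = 394 + √1*(-703) = 394 + 1*(-703) = 394 - 703 = -309)
n = 2*I*√474474 (n = √(-1897896) = 2*I*√474474 ≈ 1377.6*I)
n - h = 2*I*√474474 - 1*(-309) = 2*I*√474474 + 309 = 309 + 2*I*√474474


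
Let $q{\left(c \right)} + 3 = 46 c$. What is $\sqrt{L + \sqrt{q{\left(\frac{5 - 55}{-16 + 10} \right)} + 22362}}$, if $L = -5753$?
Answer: $\frac{\sqrt{-51777 + 3 \sqrt{204681}}}{3} \approx 74.848 i$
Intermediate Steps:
$q{\left(c \right)} = -3 + 46 c$
$\sqrt{L + \sqrt{q{\left(\frac{5 - 55}{-16 + 10} \right)} + 22362}} = \sqrt{-5753 + \sqrt{\left(-3 + 46 \frac{5 - 55}{-16 + 10}\right) + 22362}} = \sqrt{-5753 + \sqrt{\left(-3 + 46 \left(- \frac{50}{-6}\right)\right) + 22362}} = \sqrt{-5753 + \sqrt{\left(-3 + 46 \left(\left(-50\right) \left(- \frac{1}{6}\right)\right)\right) + 22362}} = \sqrt{-5753 + \sqrt{\left(-3 + 46 \cdot \frac{25}{3}\right) + 22362}} = \sqrt{-5753 + \sqrt{\left(-3 + \frac{1150}{3}\right) + 22362}} = \sqrt{-5753 + \sqrt{\frac{1141}{3} + 22362}} = \sqrt{-5753 + \sqrt{\frac{68227}{3}}} = \sqrt{-5753 + \frac{\sqrt{204681}}{3}}$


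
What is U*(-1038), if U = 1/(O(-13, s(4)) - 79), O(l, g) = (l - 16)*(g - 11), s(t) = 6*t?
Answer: 173/76 ≈ 2.2763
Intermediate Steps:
O(l, g) = (-16 + l)*(-11 + g)
U = -1/456 (U = 1/((176 - 96*4 - 11*(-13) + (6*4)*(-13)) - 79) = 1/((176 - 16*24 + 143 + 24*(-13)) - 79) = 1/((176 - 384 + 143 - 312) - 79) = 1/(-377 - 79) = 1/(-456) = -1/456 ≈ -0.0021930)
U*(-1038) = -1/456*(-1038) = 173/76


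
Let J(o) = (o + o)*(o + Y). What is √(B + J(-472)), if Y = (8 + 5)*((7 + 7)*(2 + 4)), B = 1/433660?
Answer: I*√27517084876083585/216830 ≈ 765.04*I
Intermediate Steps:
B = 1/433660 ≈ 2.3060e-6
Y = 1092 (Y = 13*(14*6) = 13*84 = 1092)
J(o) = 2*o*(1092 + o) (J(o) = (o + o)*(o + 1092) = (2*o)*(1092 + o) = 2*o*(1092 + o))
√(B + J(-472)) = √(1/433660 + 2*(-472)*(1092 - 472)) = √(1/433660 + 2*(-472)*620) = √(1/433660 - 585280) = √(-253812524799/433660) = I*√27517084876083585/216830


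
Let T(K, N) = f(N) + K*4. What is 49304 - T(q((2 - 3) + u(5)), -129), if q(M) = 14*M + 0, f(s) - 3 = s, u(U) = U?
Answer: 49206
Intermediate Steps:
f(s) = 3 + s
q(M) = 14*M
T(K, N) = 3 + N + 4*K (T(K, N) = (3 + N) + K*4 = (3 + N) + 4*K = 3 + N + 4*K)
49304 - T(q((2 - 3) + u(5)), -129) = 49304 - (3 - 129 + 4*(14*((2 - 3) + 5))) = 49304 - (3 - 129 + 4*(14*(-1 + 5))) = 49304 - (3 - 129 + 4*(14*4)) = 49304 - (3 - 129 + 4*56) = 49304 - (3 - 129 + 224) = 49304 - 1*98 = 49304 - 98 = 49206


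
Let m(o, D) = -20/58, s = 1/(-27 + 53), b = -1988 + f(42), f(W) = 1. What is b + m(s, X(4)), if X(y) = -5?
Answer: -57633/29 ≈ -1987.3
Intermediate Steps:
b = -1987 (b = -1988 + 1 = -1987)
s = 1/26 ≈ 0.038462
m(o, D) = -10/29 (m(o, D) = -20*1/58 = -10/29)
b + m(s, X(4)) = -1987 - 10/29 = -57633/29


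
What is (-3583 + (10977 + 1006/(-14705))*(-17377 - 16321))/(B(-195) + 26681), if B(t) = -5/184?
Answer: -333619085337096/24063747265 ≈ -13864.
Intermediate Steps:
B(t) = -5/184 (B(t) = -5*1/184 = -5/184)
(-3583 + (10977 + 1006/(-14705))*(-17377 - 16321))/(B(-195) + 26681) = (-3583 + (10977 + 1006/(-14705))*(-17377 - 16321))/(-5/184 + 26681) = (-3583 + (10977 + 1006*(-1/14705))*(-33698))/(4909299/184) = (-3583 + (10977 - 1006/14705)*(-33698))*(184/4909299) = (-3583 + (161415779/14705)*(-33698))*(184/4909299) = (-3583 - 5439388920742/14705)*(184/4909299) = -5439441608757/14705*184/4909299 = -333619085337096/24063747265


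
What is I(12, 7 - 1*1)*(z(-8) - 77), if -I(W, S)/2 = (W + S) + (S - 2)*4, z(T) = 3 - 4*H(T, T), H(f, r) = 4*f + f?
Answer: -5848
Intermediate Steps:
H(f, r) = 5*f
z(T) = 3 - 20*T
I(W, S) = 16 - 10*S - 2*W (I(W, S) = -2*((W + S) + (S - 2)*4) = -2*((S + W) + (-2 + S)*4) = -2*((S + W) + (-8 + 4*S)) = -2*(-8 + W + 5*S) = 16 - 10*S - 2*W)
I(12, 7 - 1*1)*(z(-8) - 77) = (16 - 10*(7 - 1*1) - 2*12)*((3 - 20*(-8)) - 77) = (16 - 10*(7 - 1) - 24)*((3 + 160) - 77) = (16 - 10*6 - 24)*(163 - 77) = (16 - 60 - 24)*86 = -68*86 = -5848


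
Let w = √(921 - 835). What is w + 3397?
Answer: 3397 + √86 ≈ 3406.3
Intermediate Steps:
w = √86 ≈ 9.2736
w + 3397 = √86 + 3397 = 3397 + √86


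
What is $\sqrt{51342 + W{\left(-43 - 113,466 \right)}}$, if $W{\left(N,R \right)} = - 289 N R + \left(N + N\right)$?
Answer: $\sqrt{21060174} \approx 4589.1$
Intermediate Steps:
$W{\left(N,R \right)} = 2 N - 289 N R$ ($W{\left(N,R \right)} = - 289 N R + 2 N = 2 N - 289 N R$)
$\sqrt{51342 + W{\left(-43 - 113,466 \right)}} = \sqrt{51342 + \left(-43 - 113\right) \left(2 - 134674\right)} = \sqrt{51342 - -21008832} = \sqrt{51342 + 21008832} = \sqrt{21060174}$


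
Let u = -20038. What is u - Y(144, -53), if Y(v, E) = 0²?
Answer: -20038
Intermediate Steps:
Y(v, E) = 0
u - Y(144, -53) = -20038 - 1*0 = -20038 + 0 = -20038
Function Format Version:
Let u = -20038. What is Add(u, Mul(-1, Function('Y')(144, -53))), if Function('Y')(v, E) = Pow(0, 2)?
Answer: -20038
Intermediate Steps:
Function('Y')(v, E) = 0
Add(u, Mul(-1, Function('Y')(144, -53))) = Add(-20038, Mul(-1, 0)) = Add(-20038, 0) = -20038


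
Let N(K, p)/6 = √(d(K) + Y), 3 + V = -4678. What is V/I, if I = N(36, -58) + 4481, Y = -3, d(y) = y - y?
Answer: -20975561/20079469 + 28086*I*√3/20079469 ≈ -1.0446 + 0.0024227*I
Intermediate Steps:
V = -4681 (V = -3 - 4678 = -4681)
d(y) = 0
N(K, p) = 6*I*√3 (N(K, p) = 6*√(0 - 3) = 6*√(-3) = 6*(I*√3) = 6*I*√3)
I = 4481 + 6*I*√3 (I = 6*I*√3 + 4481 = 4481 + 6*I*√3 ≈ 4481.0 + 10.392*I)
V/I = -4681/(4481 + 6*I*√3)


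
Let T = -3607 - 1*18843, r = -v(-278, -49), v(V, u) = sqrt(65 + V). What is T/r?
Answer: -22450*I*sqrt(213)/213 ≈ -1538.2*I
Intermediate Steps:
r = -I*sqrt(213) (r = -sqrt(65 - 278) = -sqrt(-213) = -I*sqrt(213) ≈ -14.595*I)
T = -22450 (T = -3607 - 18843 = -22450)
T/r = -22450*I*sqrt(213)/213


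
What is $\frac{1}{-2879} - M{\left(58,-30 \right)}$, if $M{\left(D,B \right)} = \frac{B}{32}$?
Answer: $\frac{43169}{46064} \approx 0.93715$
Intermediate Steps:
$M{\left(D,B \right)} = \frac{B}{32}$ ($M{\left(D,B \right)} = B \frac{1}{32} = \frac{B}{32}$)
$\frac{1}{-2879} - M{\left(58,-30 \right)} = \frac{1}{-2879} - \frac{1}{32} \left(-30\right) = - \frac{1}{2879} - - \frac{15}{16} = - \frac{1}{2879} + \frac{15}{16} = \frac{43169}{46064}$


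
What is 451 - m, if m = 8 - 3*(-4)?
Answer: 431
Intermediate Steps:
m = 20 (m = 8 + 12 = 20)
451 - m = 451 - 1*20 = 451 - 20 = 431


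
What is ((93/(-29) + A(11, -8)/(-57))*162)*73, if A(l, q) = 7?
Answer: -21696768/551 ≈ -39377.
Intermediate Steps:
((93/(-29) + A(11, -8)/(-57))*162)*73 = ((93/(-29) + 7/(-57))*162)*73 = ((93*(-1/29) + 7*(-1/57))*162)*73 = ((-93/29 - 7/57)*162)*73 = -5504/1653*162*73 = -297216/551*73 = -21696768/551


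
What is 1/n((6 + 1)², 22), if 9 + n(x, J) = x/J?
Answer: -22/149 ≈ -0.14765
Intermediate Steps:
n(x, J) = -9 + x/J
1/n((6 + 1)², 22) = 1/(-9 + (6 + 1)²/22) = 1/(-9 + 7²*(1/22)) = 1/(-9 + 49*(1/22)) = 1/(-9 + 49/22) = 1/(-149/22) = -22/149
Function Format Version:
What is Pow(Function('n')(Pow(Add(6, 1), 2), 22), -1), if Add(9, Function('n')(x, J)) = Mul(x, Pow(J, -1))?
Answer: Rational(-22, 149) ≈ -0.14765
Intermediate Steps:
Function('n')(x, J) = Add(-9, Mul(x, Pow(J, -1)))
Pow(Function('n')(Pow(Add(6, 1), 2), 22), -1) = Pow(Add(-9, Mul(Pow(Add(6, 1), 2), Pow(22, -1))), -1) = Pow(Add(-9, Mul(Pow(7, 2), Rational(1, 22))), -1) = Pow(Add(-9, Mul(49, Rational(1, 22))), -1) = Pow(Add(-9, Rational(49, 22)), -1) = Pow(Rational(-149, 22), -1) = Rational(-22, 149)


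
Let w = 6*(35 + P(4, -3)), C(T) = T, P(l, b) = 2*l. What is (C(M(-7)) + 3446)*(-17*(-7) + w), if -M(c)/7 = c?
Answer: 1317615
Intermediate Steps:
M(c) = -7*c
w = 258 (w = 6*(35 + 2*4) = 6*(35 + 8) = 6*43 = 258)
(C(M(-7)) + 3446)*(-17*(-7) + w) = (-7*(-7) + 3446)*(-17*(-7) + 258) = (49 + 3446)*(119 + 258) = 3495*377 = 1317615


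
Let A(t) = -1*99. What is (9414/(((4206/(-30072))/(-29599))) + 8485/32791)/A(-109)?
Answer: -45794883258409097/2275662609 ≈ -2.0124e+7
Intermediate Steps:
A(t) = -99
(9414/(((4206/(-30072))/(-29599))) + 8485/32791)/A(-109) = (9414/(((4206/(-30072))/(-29599))) + 8485/32791)/(-99) = (9414/(((4206*(-1/30072))*(-1/29599))) + 8485*(1/32791))*(-1/99) = (9414/((-701/5012*(-1/29599))) + 8485/32791)*(-1/99) = (9414/(701/148350188) + 8485/32791)*(-1/99) = (9414*(148350188/701) + 8485/32791)*(-1/99) = (1396568669832/701 + 8485/32791)*(-1/99) = (45794883258409097/22986491)*(-1/99) = -45794883258409097/2275662609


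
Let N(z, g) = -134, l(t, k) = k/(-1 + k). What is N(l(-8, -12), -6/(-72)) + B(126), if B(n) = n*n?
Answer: 15742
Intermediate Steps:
B(n) = n²
N(l(-8, -12), -6/(-72)) + B(126) = -134 + 126² = -134 + 15876 = 15742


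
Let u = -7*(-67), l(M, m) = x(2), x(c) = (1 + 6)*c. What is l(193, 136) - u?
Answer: -455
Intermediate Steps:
x(c) = 7*c
l(M, m) = 14 (l(M, m) = 7*2 = 14)
u = 469
l(193, 136) - u = 14 - 1*469 = 14 - 469 = -455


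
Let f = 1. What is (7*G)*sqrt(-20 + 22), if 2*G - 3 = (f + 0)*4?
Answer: 49*sqrt(2)/2 ≈ 34.648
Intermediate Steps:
G = 7/2 (G = 3/2 + ((1 + 0)*4)/2 = 3/2 + (1*4)/2 = 3/2 + (1/2)*4 = 3/2 + 2 = 7/2 ≈ 3.5000)
(7*G)*sqrt(-20 + 22) = (7*(7/2))*sqrt(-20 + 22) = 49*sqrt(2)/2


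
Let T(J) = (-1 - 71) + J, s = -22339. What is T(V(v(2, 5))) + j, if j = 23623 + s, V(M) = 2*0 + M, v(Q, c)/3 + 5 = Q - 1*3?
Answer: 1194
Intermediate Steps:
v(Q, c) = -24 + 3*Q (v(Q, c) = -15 + 3*(Q - 1*3) = -15 + 3*(Q - 3) = -15 + 3*(-3 + Q) = -15 + (-9 + 3*Q) = -24 + 3*Q)
V(M) = M (V(M) = 0 + M = M)
T(J) = -72 + J
j = 1284 (j = 23623 - 22339 = 1284)
T(V(v(2, 5))) + j = (-72 + (-24 + 3*2)) + 1284 = (-72 + (-24 + 6)) + 1284 = (-72 - 18) + 1284 = -90 + 1284 = 1194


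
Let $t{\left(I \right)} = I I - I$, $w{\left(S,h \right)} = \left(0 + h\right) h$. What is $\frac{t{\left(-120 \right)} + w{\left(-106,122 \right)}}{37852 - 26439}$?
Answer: $\frac{29404}{11413} \approx 2.5764$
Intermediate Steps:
$w{\left(S,h \right)} = h^{2}$ ($w{\left(S,h \right)} = h h = h^{2}$)
$t{\left(I \right)} = I^{2} - I$
$\frac{t{\left(-120 \right)} + w{\left(-106,122 \right)}}{37852 - 26439} = \frac{- 120 \left(-1 - 120\right) + 122^{2}}{37852 - 26439} = \frac{\left(-120\right) \left(-121\right) + 14884}{11413} = \left(14520 + 14884\right) \frac{1}{11413} = 29404 \cdot \frac{1}{11413} = \frac{29404}{11413}$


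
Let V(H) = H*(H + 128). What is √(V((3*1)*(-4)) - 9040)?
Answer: 8*I*√163 ≈ 102.14*I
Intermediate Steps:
V(H) = H*(128 + H)
√(V((3*1)*(-4)) - 9040) = √(((3*1)*(-4))*(128 + (3*1)*(-4)) - 9040) = √((3*(-4))*(128 + 3*(-4)) - 9040) = √(-12*(128 - 12) - 9040) = √(-12*116 - 9040) = √(-1392 - 9040) = √(-10432) = 8*I*√163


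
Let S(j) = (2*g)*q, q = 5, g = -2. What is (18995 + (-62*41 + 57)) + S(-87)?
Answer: 16490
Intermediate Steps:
S(j) = -20 (S(j) = (2*(-2))*5 = -4*5 = -20)
(18995 + (-62*41 + 57)) + S(-87) = (18995 + (-62*41 + 57)) - 20 = (18995 + (-2542 + 57)) - 20 = (18995 - 2485) - 20 = 16510 - 20 = 16490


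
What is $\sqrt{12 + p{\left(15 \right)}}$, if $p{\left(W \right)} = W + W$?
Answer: $\sqrt{42} \approx 6.4807$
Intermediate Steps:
$p{\left(W \right)} = 2 W$
$\sqrt{12 + p{\left(15 \right)}} = \sqrt{12 + 2 \cdot 15} = \sqrt{12 + 30} = \sqrt{42}$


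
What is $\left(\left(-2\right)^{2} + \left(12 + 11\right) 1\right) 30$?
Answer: $810$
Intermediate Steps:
$\left(\left(-2\right)^{2} + \left(12 + 11\right) 1\right) 30 = \left(4 + 23 \cdot 1\right) 30 = \left(4 + 23\right) 30 = 27 \cdot 30 = 810$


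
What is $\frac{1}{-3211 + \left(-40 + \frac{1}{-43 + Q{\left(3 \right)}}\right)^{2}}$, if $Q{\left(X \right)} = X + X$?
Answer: $- \frac{1369}{2202498} \approx -0.00062157$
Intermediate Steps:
$Q{\left(X \right)} = 2 X$
$\frac{1}{-3211 + \left(-40 + \frac{1}{-43 + Q{\left(3 \right)}}\right)^{2}} = \frac{1}{-3211 + \left(-40 + \frac{1}{-43 + 2 \cdot 3}\right)^{2}} = \frac{1}{-3211 + \left(-40 + \frac{1}{-43 + 6}\right)^{2}} = \frac{1}{-3211 + \left(-40 + \frac{1}{-37}\right)^{2}} = \frac{1}{-3211 + \left(-40 - \frac{1}{37}\right)^{2}} = \frac{1}{-3211 + \left(- \frac{1481}{37}\right)^{2}} = \frac{1}{-3211 + \frac{2193361}{1369}} = \frac{1}{- \frac{2202498}{1369}} = - \frac{1369}{2202498}$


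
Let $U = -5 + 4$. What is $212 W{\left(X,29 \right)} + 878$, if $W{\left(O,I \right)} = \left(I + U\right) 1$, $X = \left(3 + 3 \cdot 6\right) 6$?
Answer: $6814$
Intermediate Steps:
$U = -1$
$X = 126$ ($X = \left(3 + 18\right) 6 = 21 \cdot 6 = 126$)
$W{\left(O,I \right)} = -1 + I$ ($W{\left(O,I \right)} = \left(I - 1\right) 1 = \left(-1 + I\right) 1 = -1 + I$)
$212 W{\left(X,29 \right)} + 878 = 212 \left(-1 + 29\right) + 878 = 212 \cdot 28 + 878 = 5936 + 878 = 6814$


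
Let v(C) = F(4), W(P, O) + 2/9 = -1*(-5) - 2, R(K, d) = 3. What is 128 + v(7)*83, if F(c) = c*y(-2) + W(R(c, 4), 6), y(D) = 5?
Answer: 18167/9 ≈ 2018.6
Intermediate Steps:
W(P, O) = 25/9 (W(P, O) = -2/9 + (-1*(-5) - 2) = -2/9 + (5 - 2) = -2/9 + 3 = 25/9)
F(c) = 25/9 + 5*c (F(c) = c*5 + 25/9 = 5*c + 25/9 = 25/9 + 5*c)
v(C) = 205/9 (v(C) = 25/9 + 5*4 = 25/9 + 20 = 205/9)
128 + v(7)*83 = 128 + (205/9)*83 = 128 + 17015/9 = 18167/9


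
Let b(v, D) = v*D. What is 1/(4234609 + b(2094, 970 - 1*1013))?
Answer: 1/4144567 ≈ 2.4128e-7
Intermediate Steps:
b(v, D) = D*v
1/(4234609 + b(2094, 970 - 1*1013)) = 1/(4234609 + (970 - 1*1013)*2094) = 1/(4234609 + (970 - 1013)*2094) = 1/(4234609 - 43*2094) = 1/(4234609 - 90042) = 1/4144567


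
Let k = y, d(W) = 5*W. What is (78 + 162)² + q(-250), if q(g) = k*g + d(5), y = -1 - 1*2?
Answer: 58375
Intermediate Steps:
y = -3 (y = -1 - 2 = -3)
k = -3
q(g) = 25 - 3*g (q(g) = -3*g + 5*5 = -3*g + 25 = 25 - 3*g)
(78 + 162)² + q(-250) = (78 + 162)² + (25 - 3*(-250)) = 240² + (25 + 750) = 57600 + 775 = 58375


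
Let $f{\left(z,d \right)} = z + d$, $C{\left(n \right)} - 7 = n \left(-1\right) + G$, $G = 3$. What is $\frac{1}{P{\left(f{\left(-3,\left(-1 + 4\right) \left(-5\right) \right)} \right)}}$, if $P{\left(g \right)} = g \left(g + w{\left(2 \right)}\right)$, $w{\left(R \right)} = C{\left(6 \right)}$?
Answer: $\frac{1}{252} \approx 0.0039683$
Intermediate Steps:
$C{\left(n \right)} = 10 - n$ ($C{\left(n \right)} = 7 + \left(n \left(-1\right) + 3\right) = 7 - \left(-3 + n\right) = 10 - n$)
$w{\left(R \right)} = 4$ ($w{\left(R \right)} = 10 - 6 = 4$)
$f{\left(z,d \right)} = d + z$
$P{\left(g \right)} = g \left(4 + g\right)$ ($P{\left(g \right)} = g \left(g + 4\right) = g \left(4 + g\right)$)
$\frac{1}{P{\left(f{\left(-3,\left(-1 + 4\right) \left(-5\right) \right)} \right)}} = \frac{1}{\left(\left(-1 + 4\right) \left(-5\right) - 3\right) \left(4 + \left(\left(-1 + 4\right) \left(-5\right) - 3\right)\right)} = \frac{1}{\left(3 \left(-5\right) - 3\right) \left(4 + \left(3 \left(-5\right) - 3\right)\right)} = \frac{1}{\left(-15 - 3\right) \left(4 - 18\right)} = \frac{1}{\left(-18\right) \left(4 - 18\right)} = \frac{1}{\left(-18\right) \left(-14\right)} = \frac{1}{252}$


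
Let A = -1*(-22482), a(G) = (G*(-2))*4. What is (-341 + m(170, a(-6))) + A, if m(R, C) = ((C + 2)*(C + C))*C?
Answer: 252541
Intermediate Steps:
a(G) = -8*G (a(G) = -2*G*4 = -8*G)
m(R, C) = 2*C²*(2 + C) (m(R, C) = ((2 + C)*(2*C))*C = (2*C*(2 + C))*C = 2*C²*(2 + C))
A = 22482
(-341 + m(170, a(-6))) + A = (-341 + 2*(-8*(-6))²*(2 - 8*(-6))) + 22482 = (-341 + 2*48²*(2 + 48)) + 22482 = (-341 + 2*2304*50) + 22482 = (-341 + 230400) + 22482 = 230059 + 22482 = 252541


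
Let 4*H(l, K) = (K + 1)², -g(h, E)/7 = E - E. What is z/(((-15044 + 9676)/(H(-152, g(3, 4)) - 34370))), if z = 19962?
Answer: 1372177899/10736 ≈ 1.2781e+5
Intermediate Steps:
g(h, E) = 0 (g(h, E) = -7*(E - E) = -7*0 = 0)
H(l, K) = (1 + K)²/4 (H(l, K) = (K + 1)²/4 = (1 + K)²/4)
z/(((-15044 + 9676)/(H(-152, g(3, 4)) - 34370))) = 19962/(((-15044 + 9676)/((1 + 0)²/4 - 34370))) = 19962/((-5368/((¼)*1² - 34370))) = 19962/((-5368/((¼)*1 - 34370))) = 19962/((-5368/(¼ - 34370))) = 19962/((-5368/(-137479/4))) = 19962/((-5368*(-4/137479))) = 19962/(21472/137479) = 19962*(137479/21472) = 1372177899/10736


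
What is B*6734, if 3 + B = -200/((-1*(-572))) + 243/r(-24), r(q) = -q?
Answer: 2007509/44 ≈ 45625.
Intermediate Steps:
B = 7751/1144 (B = -3 + (-200/((-1*(-572))) + 243/((-1*(-24)))) = -3 + (-200/572 + 243/24) = -3 + (-200*1/572 + 243*(1/24)) = -3 + (-50/143 + 81/8) = -3 + 11183/1144 = 7751/1144 ≈ 6.7754)
B*6734 = (7751/1144)*6734 = 2007509/44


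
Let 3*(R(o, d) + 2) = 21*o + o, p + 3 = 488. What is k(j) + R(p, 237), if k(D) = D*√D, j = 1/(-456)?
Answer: 10664/3 - I*√114/103968 ≈ 3554.7 - 0.0001027*I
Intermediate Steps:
p = 485 (p = -3 + 488 = 485)
R(o, d) = -2 + 22*o/3 (R(o, d) = -2 + (21*o + o)/3 = -2 + (22*o)/3 = -2 + 22*o/3)
j = -1/456 ≈ -0.0021930
k(D) = D^(3/2)
k(j) + R(p, 237) = (-1/456)^(3/2) + (-2 + (22/3)*485) = -I*√114/103968 + (-2 + 10670/3) = -I*√114/103968 + 10664/3 = 10664/3 - I*√114/103968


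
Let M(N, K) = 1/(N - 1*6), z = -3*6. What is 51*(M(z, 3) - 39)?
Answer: -15929/8 ≈ -1991.1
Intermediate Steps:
z = -18
M(N, K) = 1/(-6 + N) (M(N, K) = 1/(N - 6) = 1/(-6 + N))
51*(M(z, 3) - 39) = 51*(1/(-6 - 18) - 39) = 51*(1/(-24) - 39) = 51*(-1/24 - 39) = 51*(-937/24) = -15929/8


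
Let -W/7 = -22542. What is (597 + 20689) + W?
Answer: 179080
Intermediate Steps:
W = 157794 (W = -7*(-22542) = 157794)
(597 + 20689) + W = (597 + 20689) + 157794 = 21286 + 157794 = 179080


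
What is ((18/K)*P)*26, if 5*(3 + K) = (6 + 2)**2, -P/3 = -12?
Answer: 84240/49 ≈ 1719.2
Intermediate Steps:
P = 36 (P = -3*(-12) = 36)
K = 49/5 (K = -3 + (6 + 2)**2/5 = -3 + (1/5)*8**2 = -3 + (1/5)*64 = -3 + 64/5 = 49/5 ≈ 9.8000)
((18/K)*P)*26 = ((18/(49/5))*36)*26 = ((18*(5/49))*36)*26 = ((90/49)*36)*26 = (3240/49)*26 = 84240/49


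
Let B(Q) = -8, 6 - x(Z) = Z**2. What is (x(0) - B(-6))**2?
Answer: 196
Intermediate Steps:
x(Z) = 6 - Z**2
(x(0) - B(-6))**2 = ((6 - 1*0**2) - 1*(-8))**2 = ((6 - 1*0) + 8)**2 = ((6 + 0) + 8)**2 = (6 + 8)**2 = 14**2 = 196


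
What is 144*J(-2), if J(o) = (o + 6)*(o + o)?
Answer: -2304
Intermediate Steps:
J(o) = 2*o*(6 + o) (J(o) = (6 + o)*(2*o) = 2*o*(6 + o))
144*J(-2) = 144*(2*(-2)*(6 - 2)) = 144*(2*(-2)*4) = 144*(-16) = -2304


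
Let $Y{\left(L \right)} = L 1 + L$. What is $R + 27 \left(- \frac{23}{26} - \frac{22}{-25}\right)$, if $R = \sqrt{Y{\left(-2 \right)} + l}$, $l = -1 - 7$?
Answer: $- \frac{81}{650} + 2 i \sqrt{3} \approx -0.12462 + 3.4641 i$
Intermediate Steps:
$Y{\left(L \right)} = 2 L$ ($Y{\left(L \right)} = L + L = 2 L$)
$l = -8$ ($l = -1 - 7 = -8$)
$R = 2 i \sqrt{3}$ ($R = \sqrt{2 \left(-2\right) - 8} = \sqrt{-4 - 8} = \sqrt{-12} = 2 i \sqrt{3} \approx 3.4641 i$)
$R + 27 \left(- \frac{23}{26} - \frac{22}{-25}\right) = 2 i \sqrt{3} + 27 \left(- \frac{23}{26} - \frac{22}{-25}\right) = 2 i \sqrt{3} + 27 \left(\left(-23\right) \frac{1}{26} - - \frac{22}{25}\right) = 2 i \sqrt{3} + 27 \left(- \frac{23}{26} + \frac{22}{25}\right) = 2 i \sqrt{3} + 27 \left(- \frac{3}{650}\right) = 2 i \sqrt{3} - \frac{81}{650} = - \frac{81}{650} + 2 i \sqrt{3}$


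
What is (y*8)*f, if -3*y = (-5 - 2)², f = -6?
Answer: 784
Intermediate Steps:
y = -49/3 (y = -(-5 - 2)²/3 = -⅓*(-7)² = -⅓*49 = -49/3 ≈ -16.333)
(y*8)*f = -49/3*8*(-6) = -392/3*(-6) = 784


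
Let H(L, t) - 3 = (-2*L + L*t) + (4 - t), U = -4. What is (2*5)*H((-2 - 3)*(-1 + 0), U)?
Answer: -190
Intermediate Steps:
H(L, t) = 7 - t - 2*L + L*t (H(L, t) = 3 + ((-2*L + L*t) + (4 - t)) = 3 + (4 - t - 2*L + L*t) = 7 - t - 2*L + L*t)
(2*5)*H((-2 - 3)*(-1 + 0), U) = (2*5)*(7 - 1*(-4) - 2*(-2 - 3)*(-1 + 0) + ((-2 - 3)*(-1 + 0))*(-4)) = 10*(7 + 4 - (-10)*(-1) - 5*(-1)*(-4)) = 10*(7 + 4 - 2*5 + 5*(-4)) = 10*(7 + 4 - 10 - 20) = 10*(-19) = -190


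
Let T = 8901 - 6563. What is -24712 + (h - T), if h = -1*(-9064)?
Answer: -17986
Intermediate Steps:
T = 2338
h = 9064
-24712 + (h - T) = -24712 + (9064 - 1*2338) = -24712 + (9064 - 2338) = -24712 + 6726 = -17986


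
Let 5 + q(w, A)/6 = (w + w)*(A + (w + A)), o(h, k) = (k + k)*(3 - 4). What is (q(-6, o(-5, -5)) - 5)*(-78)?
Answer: 81354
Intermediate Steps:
o(h, k) = -2*k (o(h, k) = (2*k)*(-1) = -2*k)
q(w, A) = -30 + 12*w*(w + 2*A) (q(w, A) = -30 + 6*((w + w)*(A + (w + A))) = -30 + 6*((2*w)*(A + (A + w))) = -30 + 6*((2*w)*(w + 2*A)) = -30 + 6*(2*w*(w + 2*A)) = -30 + 12*w*(w + 2*A))
(q(-6, o(-5, -5)) - 5)*(-78) = ((-30 + 12*(-6)² + 24*(-2*(-5))*(-6)) - 5)*(-78) = ((-30 + 12*36 + 24*10*(-6)) - 5)*(-78) = ((-30 + 432 - 1440) - 5)*(-78) = (-1038 - 5)*(-78) = -1043*(-78) = 81354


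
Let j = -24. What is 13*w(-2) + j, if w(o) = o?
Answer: -50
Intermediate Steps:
13*w(-2) + j = 13*(-2) - 24 = -26 - 24 = -50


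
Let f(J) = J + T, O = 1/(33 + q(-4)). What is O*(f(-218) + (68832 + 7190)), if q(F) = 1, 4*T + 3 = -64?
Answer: 303149/136 ≈ 2229.0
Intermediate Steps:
T = -67/4 (T = -¾ + (¼)*(-64) = -¾ - 16 = -67/4 ≈ -16.750)
O = 1/34 (O = 1/(33 + 1) = 1/34 ≈ 0.029412)
f(J) = -67/4 + J (f(J) = J - 67/4 = -67/4 + J)
O*(f(-218) + (68832 + 7190)) = ((-67/4 - 218) + (68832 + 7190))/34 = (-939/4 + 76022)/34 = (1/34)*(303149/4) = 303149/136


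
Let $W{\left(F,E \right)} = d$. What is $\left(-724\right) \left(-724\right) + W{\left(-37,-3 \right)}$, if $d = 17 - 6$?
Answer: $524187$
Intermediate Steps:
$d = 11$ ($d = 17 - 6 = 11$)
$W{\left(F,E \right)} = 11$
$\left(-724\right) \left(-724\right) + W{\left(-37,-3 \right)} = \left(-724\right) \left(-724\right) + 11 = 524176 + 11 = 524187$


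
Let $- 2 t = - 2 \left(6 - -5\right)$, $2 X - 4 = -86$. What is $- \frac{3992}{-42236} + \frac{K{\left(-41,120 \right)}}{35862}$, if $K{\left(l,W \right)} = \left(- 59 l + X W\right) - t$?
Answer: $\frac{4633034}{189333429} \approx 0.02447$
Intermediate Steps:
$X = -41$ ($X = 2 + \frac{1}{2} \left(-86\right) = 2 - 43 = -41$)
$t = 11$ ($t = - \frac{\left(-2\right) \left(6 - -5\right)}{2} = - \frac{\left(-2\right) \left(6 + 5\right)}{2} = - \frac{\left(-2\right) 11}{2} = \left(- \frac{1}{2}\right) \left(-22\right) = 11$)
$K{\left(l,W \right)} = -11 - 59 l - 41 W$ ($K{\left(l,W \right)} = \left(- 59 l - 41 W\right) - 11 = -11 - 59 l - 41 W$)
$- \frac{3992}{-42236} + \frac{K{\left(-41,120 \right)}}{35862} = - \frac{3992}{-42236} + \frac{-11 - -2419 - 4920}{35862} = \left(-3992\right) \left(- \frac{1}{42236}\right) + \left(-11 + 2419 - 4920\right) \frac{1}{35862} = \frac{998}{10559} - \frac{1256}{17931} = \frac{4633034}{189333429}$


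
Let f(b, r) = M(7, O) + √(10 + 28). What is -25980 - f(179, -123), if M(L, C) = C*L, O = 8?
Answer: -26036 - √38 ≈ -26042.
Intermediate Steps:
f(b, r) = 56 + √38 (f(b, r) = 8*7 + √(10 + 28) = 56 + √38)
-25980 - f(179, -123) = -25980 - (56 + √38) = -25980 + (-56 - √38) = -26036 - √38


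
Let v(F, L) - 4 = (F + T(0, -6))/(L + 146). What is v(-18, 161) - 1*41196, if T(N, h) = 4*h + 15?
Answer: -12645971/307 ≈ -41192.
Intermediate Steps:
T(N, h) = 15 + 4*h
v(F, L) = 4 + (-9 + F)/(146 + L) (v(F, L) = 4 + (F + (15 + 4*(-6)))/(L + 146) = 4 + (F + (15 - 24))/(146 + L) = 4 + (F - 9)/(146 + L) = 4 + (-9 + F)/(146 + L))
v(-18, 161) - 1*41196 = (575 - 18 + 4*161)/(146 + 161) - 1*41196 = (575 - 18 + 644)/307 - 41196 = (1/307)*1201 - 41196 = 1201/307 - 41196 = -12645971/307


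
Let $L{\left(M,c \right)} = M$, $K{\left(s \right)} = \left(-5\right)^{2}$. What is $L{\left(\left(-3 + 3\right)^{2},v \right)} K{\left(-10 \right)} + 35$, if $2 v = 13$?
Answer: $35$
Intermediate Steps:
$v = \frac{13}{2}$ ($v = \frac{1}{2} \cdot 13 = \frac{13}{2} \approx 6.5$)
$K{\left(s \right)} = 25$
$L{\left(\left(-3 + 3\right)^{2},v \right)} K{\left(-10 \right)} + 35 = \left(-3 + 3\right)^{2} \cdot 25 + 35 = 0^{2} \cdot 25 + 35 = 0 \cdot 25 + 35 = 0 + 35 = 35$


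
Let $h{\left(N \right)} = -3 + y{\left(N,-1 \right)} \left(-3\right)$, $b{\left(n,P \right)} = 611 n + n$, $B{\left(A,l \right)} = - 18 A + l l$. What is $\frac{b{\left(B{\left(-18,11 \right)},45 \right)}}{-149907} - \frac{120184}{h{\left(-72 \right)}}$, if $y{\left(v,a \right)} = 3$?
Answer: $\frac{1501096234}{149907} \approx 10014.0$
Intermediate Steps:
$B{\left(A,l \right)} = l^{2} - 18 A$ ($B{\left(A,l \right)} = - 18 A + l^{2} = l^{2} - 18 A$)
$b{\left(n,P \right)} = 612 n$
$h{\left(N \right)} = -12$ ($h{\left(N \right)} = -3 + 3 \left(-3\right) = -3 - 9 = -12$)
$\frac{b{\left(B{\left(-18,11 \right)},45 \right)}}{-149907} - \frac{120184}{h{\left(-72 \right)}} = \frac{612 \left(11^{2} - -324\right)}{-149907} - \frac{120184}{-12} = 612 \left(121 + 324\right) \left(- \frac{1}{149907}\right) - - \frac{30046}{3} = 612 \cdot 445 \left(- \frac{1}{149907}\right) + \frac{30046}{3} = 272340 \left(- \frac{1}{149907}\right) + \frac{30046}{3} = - \frac{90780}{49969} + \frac{30046}{3} = \frac{1501096234}{149907}$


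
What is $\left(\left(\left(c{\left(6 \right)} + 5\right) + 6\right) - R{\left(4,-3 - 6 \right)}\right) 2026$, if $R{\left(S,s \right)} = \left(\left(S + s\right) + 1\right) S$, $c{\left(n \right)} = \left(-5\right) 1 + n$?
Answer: $56728$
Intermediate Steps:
$c{\left(n \right)} = -5 + n$
$R{\left(S,s \right)} = S \left(1 + S + s\right)$ ($R{\left(S,s \right)} = \left(1 + S + s\right) S = S \left(1 + S + s\right)$)
$\left(\left(\left(c{\left(6 \right)} + 5\right) + 6\right) - R{\left(4,-3 - 6 \right)}\right) 2026 = \left(\left(\left(\left(-5 + 6\right) + 5\right) + 6\right) - 4 \left(1 + 4 - 9\right)\right) 2026 = \left(\left(\left(1 + 5\right) + 6\right) - 4 \left(1 + 4 - 9\right)\right) 2026 = \left(\left(6 + 6\right) - 4 \left(1 + 4 - 9\right)\right) 2026 = \left(12 - 4 \left(-4\right)\right) 2026 = \left(12 - -16\right) 2026 = \left(12 + 16\right) 2026 = 28 \cdot 2026 = 56728$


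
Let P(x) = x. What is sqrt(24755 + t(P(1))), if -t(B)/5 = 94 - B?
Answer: sqrt(24290) ≈ 155.85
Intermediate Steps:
t(B) = -470 + 5*B (t(B) = -5*(94 - B) = -470 + 5*B)
sqrt(24755 + t(P(1))) = sqrt(24755 + (-470 + 5*1)) = sqrt(24755 + (-470 + 5)) = sqrt(24755 - 465) = sqrt(24290)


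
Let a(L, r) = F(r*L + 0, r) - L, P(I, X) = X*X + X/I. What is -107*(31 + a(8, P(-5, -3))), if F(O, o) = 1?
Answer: -2568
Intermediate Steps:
P(I, X) = X**2 + X/I
a(L, r) = 1 - L
-107*(31 + a(8, P(-5, -3))) = -107*(31 + (1 - 1*8)) = -107*(31 + (1 - 8)) = -107*(31 - 7) = -107*24 = -2568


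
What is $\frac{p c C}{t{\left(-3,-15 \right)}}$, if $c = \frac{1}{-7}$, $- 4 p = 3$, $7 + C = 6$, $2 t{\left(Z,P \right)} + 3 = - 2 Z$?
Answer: $- \frac{1}{14} \approx -0.071429$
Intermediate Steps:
$t{\left(Z,P \right)} = - \frac{3}{2} - Z$ ($t{\left(Z,P \right)} = - \frac{3}{2} + \frac{\left(-2\right) Z}{2} = - \frac{3}{2} - Z$)
$C = -1$ ($C = -7 + 6 = -1$)
$p = - \frac{3}{4}$ ($p = \left(- \frac{1}{4}\right) 3 = - \frac{3}{4} \approx -0.75$)
$c = - \frac{1}{7} \approx -0.14286$
$\frac{p c C}{t{\left(-3,-15 \right)}} = \frac{\left(- \frac{3}{4}\right) \left(\left(- \frac{1}{7}\right) \left(-1\right)\right)}{- \frac{3}{2} - -3} = \frac{\left(- \frac{3}{4}\right) \frac{1}{7}}{- \frac{3}{2} + 3} = \frac{1}{\frac{3}{2}} \left(- \frac{3}{28}\right) = \frac{2}{3} \left(- \frac{3}{28}\right) = - \frac{1}{14}$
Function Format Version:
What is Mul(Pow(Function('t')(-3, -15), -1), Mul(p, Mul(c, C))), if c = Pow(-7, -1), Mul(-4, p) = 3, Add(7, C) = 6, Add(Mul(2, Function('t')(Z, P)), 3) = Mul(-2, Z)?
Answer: Rational(-1, 14) ≈ -0.071429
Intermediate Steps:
Function('t')(Z, P) = Add(Rational(-3, 2), Mul(-1, Z)) (Function('t')(Z, P) = Add(Rational(-3, 2), Mul(Rational(1, 2), Mul(-2, Z))) = Add(Rational(-3, 2), Mul(-1, Z)))
C = -1 (C = Add(-7, 6) = -1)
p = Rational(-3, 4) (p = Mul(Rational(-1, 4), 3) = Rational(-3, 4) ≈ -0.75000)
c = Rational(-1, 7) ≈ -0.14286
Mul(Pow(Function('t')(-3, -15), -1), Mul(p, Mul(c, C))) = Mul(Pow(Add(Rational(-3, 2), Mul(-1, -3)), -1), Mul(Rational(-3, 4), Mul(Rational(-1, 7), -1))) = Mul(Pow(Add(Rational(-3, 2), 3), -1), Mul(Rational(-3, 4), Rational(1, 7))) = Mul(Pow(Rational(3, 2), -1), Rational(-3, 28)) = Mul(Rational(2, 3), Rational(-3, 28)) = Rational(-1, 14)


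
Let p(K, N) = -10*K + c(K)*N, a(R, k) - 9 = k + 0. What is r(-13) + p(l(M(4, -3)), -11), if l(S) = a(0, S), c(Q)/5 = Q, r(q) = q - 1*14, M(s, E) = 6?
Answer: -1002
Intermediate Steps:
r(q) = -14 + q (r(q) = q - 14 = -14 + q)
c(Q) = 5*Q
a(R, k) = 9 + k (a(R, k) = 9 + (k + 0) = 9 + k)
l(S) = 9 + S
p(K, N) = -10*K + 5*K*N (p(K, N) = -10*K + (5*K)*N = -10*K + 5*K*N)
r(-13) + p(l(M(4, -3)), -11) = (-14 - 13) + 5*(9 + 6)*(-2 - 11) = -27 + 5*15*(-13) = -27 - 975 = -1002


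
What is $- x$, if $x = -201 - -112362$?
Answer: $-112161$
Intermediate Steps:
$x = 112161$ ($x = -201 + 112362 = 112161$)
$- x = \left(-1\right) 112161 = -112161$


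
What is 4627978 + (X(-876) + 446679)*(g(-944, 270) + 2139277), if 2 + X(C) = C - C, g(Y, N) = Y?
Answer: 955148797419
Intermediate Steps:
X(C) = -2 (X(C) = -2 + (C - C) = -2 + 0 = -2)
4627978 + (X(-876) + 446679)*(g(-944, 270) + 2139277) = 4627978 + (-2 + 446679)*(-944 + 2139277) = 4627978 + 446677*2138333 = 4627978 + 955144169441 = 955148797419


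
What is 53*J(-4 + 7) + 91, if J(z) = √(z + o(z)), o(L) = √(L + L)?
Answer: 91 + 53*√(3 + √6) ≈ 214.72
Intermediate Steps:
o(L) = √2*√L (o(L) = √(2*L) = √2*√L)
J(z) = √(z + √2*√z)
53*J(-4 + 7) + 91 = 53*√((-4 + 7) + √2*√(-4 + 7)) + 91 = 53*√(3 + √2*√3) + 91 = 53*√(3 + √6) + 91 = 91 + 53*√(3 + √6)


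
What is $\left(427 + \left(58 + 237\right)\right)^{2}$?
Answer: $521284$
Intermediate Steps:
$\left(427 + \left(58 + 237\right)\right)^{2} = \left(427 + 295\right)^{2} = 722^{2} = 521284$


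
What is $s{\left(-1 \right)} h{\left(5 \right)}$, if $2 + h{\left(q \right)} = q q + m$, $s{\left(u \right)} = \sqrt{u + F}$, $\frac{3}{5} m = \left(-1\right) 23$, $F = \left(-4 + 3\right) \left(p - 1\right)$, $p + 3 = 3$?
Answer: $0$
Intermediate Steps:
$p = 0$ ($p = -3 + 3 = 0$)
$F = 1$ ($F = \left(-4 + 3\right) \left(0 - 1\right) = \left(-1\right) \left(-1\right) = 1$)
$m = - \frac{115}{3}$ ($m = \frac{5 \left(\left(-1\right) 23\right)}{3} = \frac{5}{3} \left(-23\right) = - \frac{115}{3} \approx -38.333$)
$s{\left(u \right)} = \sqrt{1 + u}$ ($s{\left(u \right)} = \sqrt{u + 1} = \sqrt{1 + u}$)
$h{\left(q \right)} = - \frac{121}{3} + q^{2}$ ($h{\left(q \right)} = -2 + \left(q q - \frac{115}{3}\right) = -2 + \left(q^{2} - \frac{115}{3}\right) = -2 + \left(- \frac{115}{3} + q^{2}\right) = - \frac{121}{3} + q^{2}$)
$s{\left(-1 \right)} h{\left(5 \right)} = \sqrt{1 - 1} \left(- \frac{121}{3} + 5^{2}\right) = \sqrt{0} \left(- \frac{121}{3} + 25\right) = 0 \left(- \frac{46}{3}\right) = 0$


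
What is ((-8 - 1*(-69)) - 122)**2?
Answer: 3721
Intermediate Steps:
((-8 - 1*(-69)) - 122)**2 = ((-8 + 69) - 122)**2 = (61 - 122)**2 = (-61)**2 = 3721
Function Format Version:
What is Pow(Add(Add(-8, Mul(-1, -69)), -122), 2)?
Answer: 3721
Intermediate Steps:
Pow(Add(Add(-8, Mul(-1, -69)), -122), 2) = Pow(Add(Add(-8, 69), -122), 2) = Pow(Add(61, -122), 2) = Pow(-61, 2) = 3721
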